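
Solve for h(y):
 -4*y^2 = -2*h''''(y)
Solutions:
 h(y) = C1 + C2*y + C3*y^2 + C4*y^3 + y^6/180


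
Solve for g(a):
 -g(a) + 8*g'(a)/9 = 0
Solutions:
 g(a) = C1*exp(9*a/8)


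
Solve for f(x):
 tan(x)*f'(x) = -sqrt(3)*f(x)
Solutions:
 f(x) = C1/sin(x)^(sqrt(3))


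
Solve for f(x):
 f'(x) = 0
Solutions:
 f(x) = C1


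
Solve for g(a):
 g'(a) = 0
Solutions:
 g(a) = C1


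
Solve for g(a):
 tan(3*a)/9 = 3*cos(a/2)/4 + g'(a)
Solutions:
 g(a) = C1 - log(cos(3*a))/27 - 3*sin(a/2)/2


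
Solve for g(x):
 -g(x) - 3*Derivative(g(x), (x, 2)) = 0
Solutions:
 g(x) = C1*sin(sqrt(3)*x/3) + C2*cos(sqrt(3)*x/3)


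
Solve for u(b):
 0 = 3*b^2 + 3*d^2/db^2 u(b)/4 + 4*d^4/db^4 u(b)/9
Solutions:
 u(b) = C1 + C2*b + C3*sin(3*sqrt(3)*b/4) + C4*cos(3*sqrt(3)*b/4) - b^4/3 + 64*b^2/27


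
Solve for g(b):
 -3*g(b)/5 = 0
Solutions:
 g(b) = 0


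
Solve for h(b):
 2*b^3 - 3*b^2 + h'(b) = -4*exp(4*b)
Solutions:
 h(b) = C1 - b^4/2 + b^3 - exp(4*b)


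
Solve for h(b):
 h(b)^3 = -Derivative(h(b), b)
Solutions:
 h(b) = -sqrt(2)*sqrt(-1/(C1 - b))/2
 h(b) = sqrt(2)*sqrt(-1/(C1 - b))/2


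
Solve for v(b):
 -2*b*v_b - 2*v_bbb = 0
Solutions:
 v(b) = C1 + Integral(C2*airyai(-b) + C3*airybi(-b), b)


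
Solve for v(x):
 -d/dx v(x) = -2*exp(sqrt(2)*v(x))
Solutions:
 v(x) = sqrt(2)*(2*log(-1/(C1 + 2*x)) - log(2))/4


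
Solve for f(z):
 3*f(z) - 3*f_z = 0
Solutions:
 f(z) = C1*exp(z)


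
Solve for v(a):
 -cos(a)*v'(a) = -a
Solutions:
 v(a) = C1 + Integral(a/cos(a), a)


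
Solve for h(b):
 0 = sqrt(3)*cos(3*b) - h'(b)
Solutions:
 h(b) = C1 + sqrt(3)*sin(3*b)/3


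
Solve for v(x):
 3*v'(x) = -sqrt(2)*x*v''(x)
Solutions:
 v(x) = C1 + C2*x^(1 - 3*sqrt(2)/2)


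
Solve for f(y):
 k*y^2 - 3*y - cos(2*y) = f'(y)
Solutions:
 f(y) = C1 + k*y^3/3 - 3*y^2/2 - sin(2*y)/2


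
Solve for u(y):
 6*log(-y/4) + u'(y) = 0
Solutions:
 u(y) = C1 - 6*y*log(-y) + 6*y*(1 + 2*log(2))


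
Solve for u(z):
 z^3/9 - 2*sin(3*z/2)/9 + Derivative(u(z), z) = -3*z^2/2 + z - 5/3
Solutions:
 u(z) = C1 - z^4/36 - z^3/2 + z^2/2 - 5*z/3 - 4*cos(3*z/2)/27


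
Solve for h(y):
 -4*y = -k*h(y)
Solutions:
 h(y) = 4*y/k


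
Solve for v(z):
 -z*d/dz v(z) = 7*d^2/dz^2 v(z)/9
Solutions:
 v(z) = C1 + C2*erf(3*sqrt(14)*z/14)


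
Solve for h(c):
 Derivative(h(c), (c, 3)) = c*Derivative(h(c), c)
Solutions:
 h(c) = C1 + Integral(C2*airyai(c) + C3*airybi(c), c)


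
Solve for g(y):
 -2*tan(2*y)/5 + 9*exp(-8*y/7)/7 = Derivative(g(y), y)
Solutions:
 g(y) = C1 - log(tan(2*y)^2 + 1)/10 - 9*exp(-8*y/7)/8


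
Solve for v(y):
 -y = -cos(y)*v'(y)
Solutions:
 v(y) = C1 + Integral(y/cos(y), y)


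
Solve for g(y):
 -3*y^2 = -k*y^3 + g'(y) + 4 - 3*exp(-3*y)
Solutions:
 g(y) = C1 + k*y^4/4 - y^3 - 4*y - exp(-3*y)


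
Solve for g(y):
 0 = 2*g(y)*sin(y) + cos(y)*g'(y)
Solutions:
 g(y) = C1*cos(y)^2


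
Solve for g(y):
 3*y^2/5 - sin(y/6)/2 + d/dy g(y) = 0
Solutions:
 g(y) = C1 - y^3/5 - 3*cos(y/6)


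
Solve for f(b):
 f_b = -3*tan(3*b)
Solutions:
 f(b) = C1 + log(cos(3*b))


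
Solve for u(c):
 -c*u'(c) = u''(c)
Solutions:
 u(c) = C1 + C2*erf(sqrt(2)*c/2)


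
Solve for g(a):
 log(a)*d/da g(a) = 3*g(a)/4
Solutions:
 g(a) = C1*exp(3*li(a)/4)


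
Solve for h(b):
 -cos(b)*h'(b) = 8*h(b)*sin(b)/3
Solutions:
 h(b) = C1*cos(b)^(8/3)


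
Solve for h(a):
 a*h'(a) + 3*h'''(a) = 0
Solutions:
 h(a) = C1 + Integral(C2*airyai(-3^(2/3)*a/3) + C3*airybi(-3^(2/3)*a/3), a)


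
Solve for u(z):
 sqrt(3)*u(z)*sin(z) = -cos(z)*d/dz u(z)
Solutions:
 u(z) = C1*cos(z)^(sqrt(3))


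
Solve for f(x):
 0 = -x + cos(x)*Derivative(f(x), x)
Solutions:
 f(x) = C1 + Integral(x/cos(x), x)


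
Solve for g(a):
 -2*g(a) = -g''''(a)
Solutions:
 g(a) = C1*exp(-2^(1/4)*a) + C2*exp(2^(1/4)*a) + C3*sin(2^(1/4)*a) + C4*cos(2^(1/4)*a)


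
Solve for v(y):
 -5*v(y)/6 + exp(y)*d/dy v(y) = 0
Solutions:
 v(y) = C1*exp(-5*exp(-y)/6)


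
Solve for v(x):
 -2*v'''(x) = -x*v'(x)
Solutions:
 v(x) = C1 + Integral(C2*airyai(2^(2/3)*x/2) + C3*airybi(2^(2/3)*x/2), x)


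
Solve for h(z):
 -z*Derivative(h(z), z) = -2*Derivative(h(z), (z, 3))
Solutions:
 h(z) = C1 + Integral(C2*airyai(2^(2/3)*z/2) + C3*airybi(2^(2/3)*z/2), z)


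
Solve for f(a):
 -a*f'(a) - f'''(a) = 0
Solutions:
 f(a) = C1 + Integral(C2*airyai(-a) + C3*airybi(-a), a)


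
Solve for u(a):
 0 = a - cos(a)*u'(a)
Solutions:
 u(a) = C1 + Integral(a/cos(a), a)


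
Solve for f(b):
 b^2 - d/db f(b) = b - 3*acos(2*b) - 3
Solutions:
 f(b) = C1 + b^3/3 - b^2/2 + 3*b*acos(2*b) + 3*b - 3*sqrt(1 - 4*b^2)/2


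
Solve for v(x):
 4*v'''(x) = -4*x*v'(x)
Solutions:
 v(x) = C1 + Integral(C2*airyai(-x) + C3*airybi(-x), x)


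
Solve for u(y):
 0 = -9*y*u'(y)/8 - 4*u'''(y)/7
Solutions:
 u(y) = C1 + Integral(C2*airyai(-126^(1/3)*y/4) + C3*airybi(-126^(1/3)*y/4), y)


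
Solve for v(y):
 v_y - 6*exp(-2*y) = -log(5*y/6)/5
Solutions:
 v(y) = C1 - y*log(y)/5 + y*(-log(5) + 1 + log(6))/5 - 3*exp(-2*y)


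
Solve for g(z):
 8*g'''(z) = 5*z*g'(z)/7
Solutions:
 g(z) = C1 + Integral(C2*airyai(5^(1/3)*7^(2/3)*z/14) + C3*airybi(5^(1/3)*7^(2/3)*z/14), z)


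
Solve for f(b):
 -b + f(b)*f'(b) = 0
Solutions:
 f(b) = -sqrt(C1 + b^2)
 f(b) = sqrt(C1 + b^2)


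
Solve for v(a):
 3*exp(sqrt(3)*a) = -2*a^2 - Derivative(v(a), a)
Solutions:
 v(a) = C1 - 2*a^3/3 - sqrt(3)*exp(sqrt(3)*a)


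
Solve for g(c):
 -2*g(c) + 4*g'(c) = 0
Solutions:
 g(c) = C1*exp(c/2)


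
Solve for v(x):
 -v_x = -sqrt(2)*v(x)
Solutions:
 v(x) = C1*exp(sqrt(2)*x)


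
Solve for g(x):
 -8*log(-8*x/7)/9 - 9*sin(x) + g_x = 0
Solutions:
 g(x) = C1 + 8*x*log(-x)/9 - 8*x*log(7)/9 - 8*x/9 + 8*x*log(2)/3 - 9*cos(x)


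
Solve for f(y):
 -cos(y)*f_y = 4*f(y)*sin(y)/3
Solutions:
 f(y) = C1*cos(y)^(4/3)


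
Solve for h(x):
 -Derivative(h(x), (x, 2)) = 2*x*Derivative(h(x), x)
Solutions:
 h(x) = C1 + C2*erf(x)


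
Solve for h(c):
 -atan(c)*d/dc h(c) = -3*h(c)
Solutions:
 h(c) = C1*exp(3*Integral(1/atan(c), c))


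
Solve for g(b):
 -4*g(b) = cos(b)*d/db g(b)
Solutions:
 g(b) = C1*(sin(b)^2 - 2*sin(b) + 1)/(sin(b)^2 + 2*sin(b) + 1)


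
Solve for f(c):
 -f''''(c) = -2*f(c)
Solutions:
 f(c) = C1*exp(-2^(1/4)*c) + C2*exp(2^(1/4)*c) + C3*sin(2^(1/4)*c) + C4*cos(2^(1/4)*c)


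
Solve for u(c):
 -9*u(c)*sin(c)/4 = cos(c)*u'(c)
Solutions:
 u(c) = C1*cos(c)^(9/4)


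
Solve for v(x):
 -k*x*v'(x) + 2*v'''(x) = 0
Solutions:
 v(x) = C1 + Integral(C2*airyai(2^(2/3)*k^(1/3)*x/2) + C3*airybi(2^(2/3)*k^(1/3)*x/2), x)


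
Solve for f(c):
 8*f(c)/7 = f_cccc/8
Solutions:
 f(c) = C1*exp(-2*sqrt(2)*7^(3/4)*c/7) + C2*exp(2*sqrt(2)*7^(3/4)*c/7) + C3*sin(2*sqrt(2)*7^(3/4)*c/7) + C4*cos(2*sqrt(2)*7^(3/4)*c/7)


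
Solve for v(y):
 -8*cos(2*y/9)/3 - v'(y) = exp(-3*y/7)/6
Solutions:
 v(y) = C1 - 12*sin(2*y/9) + 7*exp(-3*y/7)/18


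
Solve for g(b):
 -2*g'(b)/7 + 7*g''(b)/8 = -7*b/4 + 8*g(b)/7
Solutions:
 g(b) = C1*exp(8*b*(1 - 5*sqrt(2))/49) + C2*exp(8*b*(1 + 5*sqrt(2))/49) + 49*b/32 - 49/128


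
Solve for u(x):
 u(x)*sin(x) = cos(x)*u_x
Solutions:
 u(x) = C1/cos(x)


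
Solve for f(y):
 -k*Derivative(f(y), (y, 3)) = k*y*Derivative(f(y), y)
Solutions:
 f(y) = C1 + Integral(C2*airyai(-y) + C3*airybi(-y), y)


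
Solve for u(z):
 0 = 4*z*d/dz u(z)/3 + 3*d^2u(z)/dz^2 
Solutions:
 u(z) = C1 + C2*erf(sqrt(2)*z/3)


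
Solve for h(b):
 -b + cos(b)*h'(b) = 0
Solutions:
 h(b) = C1 + Integral(b/cos(b), b)


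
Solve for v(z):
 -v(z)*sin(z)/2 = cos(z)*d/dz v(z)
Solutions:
 v(z) = C1*sqrt(cos(z))


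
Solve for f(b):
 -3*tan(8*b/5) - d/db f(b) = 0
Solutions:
 f(b) = C1 + 15*log(cos(8*b/5))/8


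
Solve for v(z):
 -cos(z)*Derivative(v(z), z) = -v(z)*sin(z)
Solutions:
 v(z) = C1/cos(z)


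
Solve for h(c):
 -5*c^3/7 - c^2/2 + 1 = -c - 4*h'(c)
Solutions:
 h(c) = C1 + 5*c^4/112 + c^3/24 - c^2/8 - c/4


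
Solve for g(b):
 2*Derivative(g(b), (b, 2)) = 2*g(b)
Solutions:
 g(b) = C1*exp(-b) + C2*exp(b)


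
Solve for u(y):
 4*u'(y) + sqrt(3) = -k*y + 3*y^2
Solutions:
 u(y) = C1 - k*y^2/8 + y^3/4 - sqrt(3)*y/4


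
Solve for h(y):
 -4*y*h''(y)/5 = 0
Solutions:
 h(y) = C1 + C2*y


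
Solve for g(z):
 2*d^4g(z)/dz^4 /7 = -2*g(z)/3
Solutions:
 g(z) = (C1*sin(sqrt(2)*3^(3/4)*7^(1/4)*z/6) + C2*cos(sqrt(2)*3^(3/4)*7^(1/4)*z/6))*exp(-sqrt(2)*3^(3/4)*7^(1/4)*z/6) + (C3*sin(sqrt(2)*3^(3/4)*7^(1/4)*z/6) + C4*cos(sqrt(2)*3^(3/4)*7^(1/4)*z/6))*exp(sqrt(2)*3^(3/4)*7^(1/4)*z/6)


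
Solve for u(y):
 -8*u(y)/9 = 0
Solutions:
 u(y) = 0


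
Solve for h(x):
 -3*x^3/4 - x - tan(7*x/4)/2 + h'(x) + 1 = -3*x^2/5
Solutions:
 h(x) = C1 + 3*x^4/16 - x^3/5 + x^2/2 - x - 2*log(cos(7*x/4))/7


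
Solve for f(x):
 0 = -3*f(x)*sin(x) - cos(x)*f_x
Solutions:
 f(x) = C1*cos(x)^3


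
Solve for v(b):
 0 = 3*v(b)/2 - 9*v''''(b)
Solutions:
 v(b) = C1*exp(-6^(3/4)*b/6) + C2*exp(6^(3/4)*b/6) + C3*sin(6^(3/4)*b/6) + C4*cos(6^(3/4)*b/6)


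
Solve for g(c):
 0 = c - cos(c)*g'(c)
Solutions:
 g(c) = C1 + Integral(c/cos(c), c)


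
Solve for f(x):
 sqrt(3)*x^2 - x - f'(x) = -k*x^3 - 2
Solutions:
 f(x) = C1 + k*x^4/4 + sqrt(3)*x^3/3 - x^2/2 + 2*x


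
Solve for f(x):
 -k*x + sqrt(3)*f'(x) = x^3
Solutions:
 f(x) = C1 + sqrt(3)*k*x^2/6 + sqrt(3)*x^4/12


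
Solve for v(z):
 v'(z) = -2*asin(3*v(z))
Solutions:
 Integral(1/asin(3*_y), (_y, v(z))) = C1 - 2*z


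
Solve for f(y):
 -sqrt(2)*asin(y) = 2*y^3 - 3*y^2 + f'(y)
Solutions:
 f(y) = C1 - y^4/2 + y^3 - sqrt(2)*(y*asin(y) + sqrt(1 - y^2))


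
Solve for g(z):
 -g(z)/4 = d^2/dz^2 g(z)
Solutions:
 g(z) = C1*sin(z/2) + C2*cos(z/2)


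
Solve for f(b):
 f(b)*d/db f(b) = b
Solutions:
 f(b) = -sqrt(C1 + b^2)
 f(b) = sqrt(C1 + b^2)


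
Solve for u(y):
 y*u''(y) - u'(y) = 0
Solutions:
 u(y) = C1 + C2*y^2


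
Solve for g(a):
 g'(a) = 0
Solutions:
 g(a) = C1


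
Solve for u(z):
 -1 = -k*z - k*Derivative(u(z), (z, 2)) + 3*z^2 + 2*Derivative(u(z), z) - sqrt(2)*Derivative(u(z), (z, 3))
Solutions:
 u(z) = C1 + C2*exp(sqrt(2)*z*(-k + sqrt(k^2 + 8*sqrt(2)))/4) + C3*exp(-sqrt(2)*z*(k + sqrt(k^2 + 8*sqrt(2)))/4) - k^2*z/2 - k*z^2/2 - z^3/2 - 3*sqrt(2)*z/2 - z/2


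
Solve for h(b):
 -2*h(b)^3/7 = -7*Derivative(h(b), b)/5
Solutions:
 h(b) = -7*sqrt(2)*sqrt(-1/(C1 + 10*b))/2
 h(b) = 7*sqrt(2)*sqrt(-1/(C1 + 10*b))/2


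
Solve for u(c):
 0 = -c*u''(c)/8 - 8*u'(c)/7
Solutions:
 u(c) = C1 + C2/c^(57/7)


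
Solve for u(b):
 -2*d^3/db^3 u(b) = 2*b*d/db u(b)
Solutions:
 u(b) = C1 + Integral(C2*airyai(-b) + C3*airybi(-b), b)


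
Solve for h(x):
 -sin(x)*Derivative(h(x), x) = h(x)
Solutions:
 h(x) = C1*sqrt(cos(x) + 1)/sqrt(cos(x) - 1)


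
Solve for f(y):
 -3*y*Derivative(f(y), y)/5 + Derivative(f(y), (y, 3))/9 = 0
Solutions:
 f(y) = C1 + Integral(C2*airyai(3*5^(2/3)*y/5) + C3*airybi(3*5^(2/3)*y/5), y)


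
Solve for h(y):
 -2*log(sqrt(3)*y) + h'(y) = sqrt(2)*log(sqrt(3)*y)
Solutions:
 h(y) = C1 + sqrt(2)*y*log(y) + 2*y*log(y) - 2*y - sqrt(2)*y + y*log(3^(sqrt(2)/2 + 1))


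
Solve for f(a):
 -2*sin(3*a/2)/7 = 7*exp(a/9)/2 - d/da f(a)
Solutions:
 f(a) = C1 + 63*exp(a/9)/2 - 4*cos(3*a/2)/21


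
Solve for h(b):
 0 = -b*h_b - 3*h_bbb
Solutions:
 h(b) = C1 + Integral(C2*airyai(-3^(2/3)*b/3) + C3*airybi(-3^(2/3)*b/3), b)


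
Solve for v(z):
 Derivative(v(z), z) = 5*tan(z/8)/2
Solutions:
 v(z) = C1 - 20*log(cos(z/8))


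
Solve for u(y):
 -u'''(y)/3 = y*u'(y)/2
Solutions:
 u(y) = C1 + Integral(C2*airyai(-2^(2/3)*3^(1/3)*y/2) + C3*airybi(-2^(2/3)*3^(1/3)*y/2), y)


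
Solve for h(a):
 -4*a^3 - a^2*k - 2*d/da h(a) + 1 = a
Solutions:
 h(a) = C1 - a^4/2 - a^3*k/6 - a^2/4 + a/2


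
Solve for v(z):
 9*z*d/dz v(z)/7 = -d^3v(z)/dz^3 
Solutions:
 v(z) = C1 + Integral(C2*airyai(-21^(2/3)*z/7) + C3*airybi(-21^(2/3)*z/7), z)


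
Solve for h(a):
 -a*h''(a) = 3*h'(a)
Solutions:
 h(a) = C1 + C2/a^2


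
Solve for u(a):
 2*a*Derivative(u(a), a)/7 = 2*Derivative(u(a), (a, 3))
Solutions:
 u(a) = C1 + Integral(C2*airyai(7^(2/3)*a/7) + C3*airybi(7^(2/3)*a/7), a)


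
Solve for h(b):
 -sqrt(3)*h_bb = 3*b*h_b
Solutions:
 h(b) = C1 + C2*erf(sqrt(2)*3^(1/4)*b/2)


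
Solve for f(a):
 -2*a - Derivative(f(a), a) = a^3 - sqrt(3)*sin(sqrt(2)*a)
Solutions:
 f(a) = C1 - a^4/4 - a^2 - sqrt(6)*cos(sqrt(2)*a)/2


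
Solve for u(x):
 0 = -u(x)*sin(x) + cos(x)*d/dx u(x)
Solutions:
 u(x) = C1/cos(x)


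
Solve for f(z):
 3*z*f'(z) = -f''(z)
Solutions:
 f(z) = C1 + C2*erf(sqrt(6)*z/2)


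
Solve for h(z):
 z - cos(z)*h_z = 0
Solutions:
 h(z) = C1 + Integral(z/cos(z), z)


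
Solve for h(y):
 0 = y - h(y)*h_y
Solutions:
 h(y) = -sqrt(C1 + y^2)
 h(y) = sqrt(C1 + y^2)


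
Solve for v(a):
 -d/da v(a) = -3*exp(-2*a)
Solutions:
 v(a) = C1 - 3*exp(-2*a)/2


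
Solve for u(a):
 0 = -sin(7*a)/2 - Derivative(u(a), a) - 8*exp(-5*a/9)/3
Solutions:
 u(a) = C1 + cos(7*a)/14 + 24*exp(-5*a/9)/5


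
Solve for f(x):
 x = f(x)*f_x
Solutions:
 f(x) = -sqrt(C1 + x^2)
 f(x) = sqrt(C1 + x^2)


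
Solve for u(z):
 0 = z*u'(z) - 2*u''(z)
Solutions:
 u(z) = C1 + C2*erfi(z/2)


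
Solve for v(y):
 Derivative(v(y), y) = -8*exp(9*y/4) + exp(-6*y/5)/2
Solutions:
 v(y) = C1 - 32*exp(9*y/4)/9 - 5*exp(-6*y/5)/12


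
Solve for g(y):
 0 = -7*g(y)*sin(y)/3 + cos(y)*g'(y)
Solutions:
 g(y) = C1/cos(y)^(7/3)


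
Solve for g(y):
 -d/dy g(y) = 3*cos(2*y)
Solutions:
 g(y) = C1 - 3*sin(2*y)/2


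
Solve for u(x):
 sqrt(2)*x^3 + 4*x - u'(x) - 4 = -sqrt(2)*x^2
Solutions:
 u(x) = C1 + sqrt(2)*x^4/4 + sqrt(2)*x^3/3 + 2*x^2 - 4*x


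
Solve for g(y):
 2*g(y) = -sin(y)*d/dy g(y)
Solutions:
 g(y) = C1*(cos(y) + 1)/(cos(y) - 1)


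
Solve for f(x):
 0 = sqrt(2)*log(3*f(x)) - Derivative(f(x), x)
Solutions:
 -sqrt(2)*Integral(1/(log(_y) + log(3)), (_y, f(x)))/2 = C1 - x


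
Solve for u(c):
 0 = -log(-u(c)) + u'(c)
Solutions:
 -li(-u(c)) = C1 + c


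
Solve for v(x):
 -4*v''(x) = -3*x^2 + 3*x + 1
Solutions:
 v(x) = C1 + C2*x + x^4/16 - x^3/8 - x^2/8


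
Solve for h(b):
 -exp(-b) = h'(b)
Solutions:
 h(b) = C1 + exp(-b)


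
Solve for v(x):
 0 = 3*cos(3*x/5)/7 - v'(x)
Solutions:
 v(x) = C1 + 5*sin(3*x/5)/7


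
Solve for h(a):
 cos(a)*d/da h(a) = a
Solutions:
 h(a) = C1 + Integral(a/cos(a), a)


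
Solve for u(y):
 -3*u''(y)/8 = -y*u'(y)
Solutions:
 u(y) = C1 + C2*erfi(2*sqrt(3)*y/3)


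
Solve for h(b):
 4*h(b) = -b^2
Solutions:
 h(b) = -b^2/4


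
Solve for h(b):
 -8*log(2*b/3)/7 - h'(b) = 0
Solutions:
 h(b) = C1 - 8*b*log(b)/7 - 8*b*log(2)/7 + 8*b/7 + 8*b*log(3)/7


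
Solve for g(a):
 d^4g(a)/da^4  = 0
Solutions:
 g(a) = C1 + C2*a + C3*a^2 + C4*a^3


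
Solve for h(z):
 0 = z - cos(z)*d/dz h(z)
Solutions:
 h(z) = C1 + Integral(z/cos(z), z)


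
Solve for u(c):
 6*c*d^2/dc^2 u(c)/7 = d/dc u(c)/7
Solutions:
 u(c) = C1 + C2*c^(7/6)


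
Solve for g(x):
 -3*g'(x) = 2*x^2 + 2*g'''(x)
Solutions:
 g(x) = C1 + C2*sin(sqrt(6)*x/2) + C3*cos(sqrt(6)*x/2) - 2*x^3/9 + 8*x/9


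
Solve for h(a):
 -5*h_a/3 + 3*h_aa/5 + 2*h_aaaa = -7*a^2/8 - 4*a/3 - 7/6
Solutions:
 h(a) = C1 + C2*exp(a*(-90^(1/3)*(125 + sqrt(15715))^(1/3) + 3*300^(1/3)/(125 + sqrt(15715))^(1/3))/60)*sin(10^(1/3)*3^(1/6)*a*(10^(1/3)*3^(2/3)/(125 + sqrt(15715))^(1/3) + (125 + sqrt(15715))^(1/3))/20) + C3*exp(a*(-90^(1/3)*(125 + sqrt(15715))^(1/3) + 3*300^(1/3)/(125 + sqrt(15715))^(1/3))/60)*cos(10^(1/3)*3^(1/6)*a*(10^(1/3)*3^(2/3)/(125 + sqrt(15715))^(1/3) + (125 + sqrt(15715))^(1/3))/20) + C4*exp(-a*(-90^(1/3)*(125 + sqrt(15715))^(1/3) + 3*300^(1/3)/(125 + sqrt(15715))^(1/3))/30) + 7*a^3/40 + 589*a^2/1000 + 14051*a/12500


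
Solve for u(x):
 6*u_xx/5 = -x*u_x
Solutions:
 u(x) = C1 + C2*erf(sqrt(15)*x/6)


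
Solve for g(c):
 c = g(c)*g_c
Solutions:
 g(c) = -sqrt(C1 + c^2)
 g(c) = sqrt(C1 + c^2)


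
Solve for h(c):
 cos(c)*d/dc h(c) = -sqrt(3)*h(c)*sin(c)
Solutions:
 h(c) = C1*cos(c)^(sqrt(3))


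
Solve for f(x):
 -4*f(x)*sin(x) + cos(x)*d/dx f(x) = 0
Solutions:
 f(x) = C1/cos(x)^4


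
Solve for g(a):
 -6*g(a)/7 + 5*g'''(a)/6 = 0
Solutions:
 g(a) = C3*exp(210^(2/3)*a/35) + (C1*sin(3*3^(1/6)*70^(2/3)*a/70) + C2*cos(3*3^(1/6)*70^(2/3)*a/70))*exp(-210^(2/3)*a/70)


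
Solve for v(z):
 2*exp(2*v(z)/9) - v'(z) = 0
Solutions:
 v(z) = 9*log(-sqrt(-1/(C1 + 2*z))) - 9*log(2)/2 + 9*log(3)
 v(z) = 9*log(-1/(C1 + 2*z))/2 - 9*log(2)/2 + 9*log(3)


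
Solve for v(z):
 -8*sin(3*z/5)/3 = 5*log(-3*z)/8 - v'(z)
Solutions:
 v(z) = C1 + 5*z*log(-z)/8 - 5*z/8 + 5*z*log(3)/8 - 40*cos(3*z/5)/9


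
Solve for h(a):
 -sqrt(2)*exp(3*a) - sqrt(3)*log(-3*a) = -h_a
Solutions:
 h(a) = C1 + sqrt(3)*a*log(-a) + sqrt(3)*a*(-1 + log(3)) + sqrt(2)*exp(3*a)/3


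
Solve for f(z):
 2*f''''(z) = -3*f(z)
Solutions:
 f(z) = (C1*sin(6^(1/4)*z/2) + C2*cos(6^(1/4)*z/2))*exp(-6^(1/4)*z/2) + (C3*sin(6^(1/4)*z/2) + C4*cos(6^(1/4)*z/2))*exp(6^(1/4)*z/2)


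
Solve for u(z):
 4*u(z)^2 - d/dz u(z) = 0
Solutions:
 u(z) = -1/(C1 + 4*z)


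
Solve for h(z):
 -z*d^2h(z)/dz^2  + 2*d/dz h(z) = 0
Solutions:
 h(z) = C1 + C2*z^3


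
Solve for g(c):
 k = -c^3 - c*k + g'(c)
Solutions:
 g(c) = C1 + c^4/4 + c^2*k/2 + c*k


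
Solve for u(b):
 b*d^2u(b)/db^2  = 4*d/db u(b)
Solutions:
 u(b) = C1 + C2*b^5


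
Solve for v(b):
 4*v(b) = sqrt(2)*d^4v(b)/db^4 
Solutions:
 v(b) = C1*exp(-2^(3/8)*b) + C2*exp(2^(3/8)*b) + C3*sin(2^(3/8)*b) + C4*cos(2^(3/8)*b)


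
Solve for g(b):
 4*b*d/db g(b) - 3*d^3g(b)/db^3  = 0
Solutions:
 g(b) = C1 + Integral(C2*airyai(6^(2/3)*b/3) + C3*airybi(6^(2/3)*b/3), b)


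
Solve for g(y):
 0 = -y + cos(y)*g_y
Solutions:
 g(y) = C1 + Integral(y/cos(y), y)


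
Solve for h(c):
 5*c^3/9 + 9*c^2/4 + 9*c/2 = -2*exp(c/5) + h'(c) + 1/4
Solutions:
 h(c) = C1 + 5*c^4/36 + 3*c^3/4 + 9*c^2/4 - c/4 + 10*exp(c/5)


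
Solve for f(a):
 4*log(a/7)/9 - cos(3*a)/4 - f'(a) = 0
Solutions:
 f(a) = C1 + 4*a*log(a)/9 - 4*a*log(7)/9 - 4*a/9 - sin(3*a)/12


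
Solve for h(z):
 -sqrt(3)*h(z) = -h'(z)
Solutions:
 h(z) = C1*exp(sqrt(3)*z)


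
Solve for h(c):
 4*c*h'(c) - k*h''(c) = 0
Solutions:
 h(c) = C1 + C2*erf(sqrt(2)*c*sqrt(-1/k))/sqrt(-1/k)


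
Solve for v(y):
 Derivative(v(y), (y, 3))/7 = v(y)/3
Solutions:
 v(y) = C3*exp(3^(2/3)*7^(1/3)*y/3) + (C1*sin(3^(1/6)*7^(1/3)*y/2) + C2*cos(3^(1/6)*7^(1/3)*y/2))*exp(-3^(2/3)*7^(1/3)*y/6)


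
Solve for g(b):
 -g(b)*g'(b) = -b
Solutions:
 g(b) = -sqrt(C1 + b^2)
 g(b) = sqrt(C1 + b^2)


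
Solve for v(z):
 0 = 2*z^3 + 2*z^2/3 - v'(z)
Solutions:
 v(z) = C1 + z^4/2 + 2*z^3/9


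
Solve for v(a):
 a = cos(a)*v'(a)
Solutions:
 v(a) = C1 + Integral(a/cos(a), a)


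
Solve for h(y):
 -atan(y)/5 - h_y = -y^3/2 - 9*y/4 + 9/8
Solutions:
 h(y) = C1 + y^4/8 + 9*y^2/8 - y*atan(y)/5 - 9*y/8 + log(y^2 + 1)/10


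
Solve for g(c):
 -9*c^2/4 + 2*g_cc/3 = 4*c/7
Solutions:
 g(c) = C1 + C2*c + 9*c^4/32 + c^3/7


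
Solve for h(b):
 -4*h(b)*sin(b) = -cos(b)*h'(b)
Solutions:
 h(b) = C1/cos(b)^4


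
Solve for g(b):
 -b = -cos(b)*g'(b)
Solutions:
 g(b) = C1 + Integral(b/cos(b), b)


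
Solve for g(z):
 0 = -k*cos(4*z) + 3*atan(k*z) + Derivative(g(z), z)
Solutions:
 g(z) = C1 + k*sin(4*z)/4 - 3*Piecewise((z*atan(k*z) - log(k^2*z^2 + 1)/(2*k), Ne(k, 0)), (0, True))


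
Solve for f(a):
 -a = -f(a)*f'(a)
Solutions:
 f(a) = -sqrt(C1 + a^2)
 f(a) = sqrt(C1 + a^2)


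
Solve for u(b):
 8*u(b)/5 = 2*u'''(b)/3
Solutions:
 u(b) = C3*exp(12^(1/3)*5^(2/3)*b/5) + (C1*sin(10^(2/3)*3^(5/6)*b/10) + C2*cos(10^(2/3)*3^(5/6)*b/10))*exp(-12^(1/3)*5^(2/3)*b/10)


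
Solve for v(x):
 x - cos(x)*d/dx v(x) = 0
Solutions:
 v(x) = C1 + Integral(x/cos(x), x)


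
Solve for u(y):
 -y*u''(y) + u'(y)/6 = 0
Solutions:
 u(y) = C1 + C2*y^(7/6)


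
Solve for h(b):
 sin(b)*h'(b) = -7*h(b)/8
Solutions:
 h(b) = C1*(cos(b) + 1)^(7/16)/(cos(b) - 1)^(7/16)


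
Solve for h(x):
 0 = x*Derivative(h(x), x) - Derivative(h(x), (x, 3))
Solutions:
 h(x) = C1 + Integral(C2*airyai(x) + C3*airybi(x), x)


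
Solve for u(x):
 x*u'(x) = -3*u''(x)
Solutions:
 u(x) = C1 + C2*erf(sqrt(6)*x/6)


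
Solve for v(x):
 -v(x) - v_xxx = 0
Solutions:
 v(x) = C3*exp(-x) + (C1*sin(sqrt(3)*x/2) + C2*cos(sqrt(3)*x/2))*exp(x/2)


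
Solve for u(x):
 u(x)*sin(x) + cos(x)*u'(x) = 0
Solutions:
 u(x) = C1*cos(x)


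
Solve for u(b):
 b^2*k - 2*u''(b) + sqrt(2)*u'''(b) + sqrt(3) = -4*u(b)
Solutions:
 u(b) = C1*exp(b*(2/(3*sqrt(138) + 25*sqrt(2))^(1/3) + 2*sqrt(2) + (3*sqrt(138) + 25*sqrt(2))^(1/3))/6)*sin(sqrt(3)*b*(-(3*sqrt(138) + 25*sqrt(2))^(1/3) + 2/(3*sqrt(138) + 25*sqrt(2))^(1/3))/6) + C2*exp(b*(2/(3*sqrt(138) + 25*sqrt(2))^(1/3) + 2*sqrt(2) + (3*sqrt(138) + 25*sqrt(2))^(1/3))/6)*cos(sqrt(3)*b*(-(3*sqrt(138) + 25*sqrt(2))^(1/3) + 2/(3*sqrt(138) + 25*sqrt(2))^(1/3))/6) + C3*exp(b*(-(3*sqrt(138) + 25*sqrt(2))^(1/3) - 2/(3*sqrt(138) + 25*sqrt(2))^(1/3) + sqrt(2))/3) - b^2*k/4 - k/4 - sqrt(3)/4


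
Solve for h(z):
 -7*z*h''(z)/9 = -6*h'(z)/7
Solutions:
 h(z) = C1 + C2*z^(103/49)


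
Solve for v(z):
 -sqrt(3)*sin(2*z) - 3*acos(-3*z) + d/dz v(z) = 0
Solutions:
 v(z) = C1 + 3*z*acos(-3*z) + sqrt(1 - 9*z^2) - sqrt(3)*cos(2*z)/2


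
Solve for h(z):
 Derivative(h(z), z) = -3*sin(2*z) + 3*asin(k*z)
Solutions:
 h(z) = C1 + 3*Piecewise((z*asin(k*z) + sqrt(-k^2*z^2 + 1)/k, Ne(k, 0)), (0, True)) + 3*cos(2*z)/2


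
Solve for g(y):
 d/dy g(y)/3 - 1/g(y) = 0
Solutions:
 g(y) = -sqrt(C1 + 6*y)
 g(y) = sqrt(C1 + 6*y)


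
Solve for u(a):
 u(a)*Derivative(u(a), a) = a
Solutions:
 u(a) = -sqrt(C1 + a^2)
 u(a) = sqrt(C1 + a^2)


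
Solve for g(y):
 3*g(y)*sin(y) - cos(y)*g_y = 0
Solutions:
 g(y) = C1/cos(y)^3


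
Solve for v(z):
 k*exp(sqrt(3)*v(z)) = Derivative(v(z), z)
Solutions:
 v(z) = sqrt(3)*(2*log(-1/(C1 + k*z)) - log(3))/6


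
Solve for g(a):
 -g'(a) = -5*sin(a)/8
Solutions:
 g(a) = C1 - 5*cos(a)/8


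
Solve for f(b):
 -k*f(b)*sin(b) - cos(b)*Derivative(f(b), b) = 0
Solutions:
 f(b) = C1*exp(k*log(cos(b)))


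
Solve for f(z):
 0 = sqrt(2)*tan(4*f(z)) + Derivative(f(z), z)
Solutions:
 f(z) = -asin(C1*exp(-4*sqrt(2)*z))/4 + pi/4
 f(z) = asin(C1*exp(-4*sqrt(2)*z))/4


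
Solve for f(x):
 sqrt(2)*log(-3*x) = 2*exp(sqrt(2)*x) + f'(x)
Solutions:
 f(x) = C1 + sqrt(2)*x*log(-x) + sqrt(2)*x*(-1 + log(3)) - sqrt(2)*exp(sqrt(2)*x)


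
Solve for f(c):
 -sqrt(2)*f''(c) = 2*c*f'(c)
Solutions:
 f(c) = C1 + C2*erf(2^(3/4)*c/2)


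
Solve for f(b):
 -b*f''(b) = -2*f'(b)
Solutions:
 f(b) = C1 + C2*b^3


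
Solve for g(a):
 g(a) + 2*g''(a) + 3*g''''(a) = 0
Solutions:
 g(a) = (C1*sin(3^(3/4)*a*cos(atan(sqrt(2))/2)/3) + C2*cos(3^(3/4)*a*cos(atan(sqrt(2))/2)/3))*exp(-3^(3/4)*a*sin(atan(sqrt(2))/2)/3) + (C3*sin(3^(3/4)*a*cos(atan(sqrt(2))/2)/3) + C4*cos(3^(3/4)*a*cos(atan(sqrt(2))/2)/3))*exp(3^(3/4)*a*sin(atan(sqrt(2))/2)/3)


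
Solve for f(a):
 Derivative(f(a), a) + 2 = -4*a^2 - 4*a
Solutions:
 f(a) = C1 - 4*a^3/3 - 2*a^2 - 2*a


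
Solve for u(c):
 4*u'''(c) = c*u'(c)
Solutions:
 u(c) = C1 + Integral(C2*airyai(2^(1/3)*c/2) + C3*airybi(2^(1/3)*c/2), c)


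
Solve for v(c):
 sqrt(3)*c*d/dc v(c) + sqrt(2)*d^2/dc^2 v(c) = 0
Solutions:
 v(c) = C1 + C2*erf(6^(1/4)*c/2)


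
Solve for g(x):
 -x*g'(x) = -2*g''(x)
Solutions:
 g(x) = C1 + C2*erfi(x/2)


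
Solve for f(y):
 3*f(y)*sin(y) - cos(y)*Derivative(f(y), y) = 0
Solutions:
 f(y) = C1/cos(y)^3


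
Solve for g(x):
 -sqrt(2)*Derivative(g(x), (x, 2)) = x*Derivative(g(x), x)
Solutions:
 g(x) = C1 + C2*erf(2^(1/4)*x/2)


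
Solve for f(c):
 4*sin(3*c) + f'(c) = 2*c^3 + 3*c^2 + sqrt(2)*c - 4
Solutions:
 f(c) = C1 + c^4/2 + c^3 + sqrt(2)*c^2/2 - 4*c + 4*cos(3*c)/3


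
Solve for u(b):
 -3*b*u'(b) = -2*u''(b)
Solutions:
 u(b) = C1 + C2*erfi(sqrt(3)*b/2)


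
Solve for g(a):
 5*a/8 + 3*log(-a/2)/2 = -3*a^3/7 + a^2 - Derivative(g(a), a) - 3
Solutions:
 g(a) = C1 - 3*a^4/28 + a^3/3 - 5*a^2/16 - 3*a*log(-a)/2 + 3*a*(-1 + log(2))/2


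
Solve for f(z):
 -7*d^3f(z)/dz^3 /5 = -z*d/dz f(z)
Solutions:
 f(z) = C1 + Integral(C2*airyai(5^(1/3)*7^(2/3)*z/7) + C3*airybi(5^(1/3)*7^(2/3)*z/7), z)


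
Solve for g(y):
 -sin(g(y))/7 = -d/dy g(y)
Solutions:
 -y/7 + log(cos(g(y)) - 1)/2 - log(cos(g(y)) + 1)/2 = C1


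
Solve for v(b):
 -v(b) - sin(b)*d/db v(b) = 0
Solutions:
 v(b) = C1*sqrt(cos(b) + 1)/sqrt(cos(b) - 1)


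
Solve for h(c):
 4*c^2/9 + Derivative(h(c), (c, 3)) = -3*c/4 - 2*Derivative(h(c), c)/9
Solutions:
 h(c) = C1 + C2*sin(sqrt(2)*c/3) + C3*cos(sqrt(2)*c/3) - 2*c^3/3 - 27*c^2/16 + 18*c


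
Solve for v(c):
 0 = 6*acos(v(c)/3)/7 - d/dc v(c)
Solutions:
 Integral(1/acos(_y/3), (_y, v(c))) = C1 + 6*c/7


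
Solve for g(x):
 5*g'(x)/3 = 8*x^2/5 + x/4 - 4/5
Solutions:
 g(x) = C1 + 8*x^3/25 + 3*x^2/40 - 12*x/25


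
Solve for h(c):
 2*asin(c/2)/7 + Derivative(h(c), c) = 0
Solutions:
 h(c) = C1 - 2*c*asin(c/2)/7 - 2*sqrt(4 - c^2)/7


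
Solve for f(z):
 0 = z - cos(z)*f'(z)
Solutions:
 f(z) = C1 + Integral(z/cos(z), z)


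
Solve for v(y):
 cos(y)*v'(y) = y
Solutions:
 v(y) = C1 + Integral(y/cos(y), y)


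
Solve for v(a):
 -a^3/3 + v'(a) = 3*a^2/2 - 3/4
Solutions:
 v(a) = C1 + a^4/12 + a^3/2 - 3*a/4


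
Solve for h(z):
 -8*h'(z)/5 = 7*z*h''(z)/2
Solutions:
 h(z) = C1 + C2*z^(19/35)


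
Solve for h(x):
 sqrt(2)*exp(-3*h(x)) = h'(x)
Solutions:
 h(x) = log(C1 + 3*sqrt(2)*x)/3
 h(x) = log((-3^(1/3) - 3^(5/6)*I)*(C1 + sqrt(2)*x)^(1/3)/2)
 h(x) = log((-3^(1/3) + 3^(5/6)*I)*(C1 + sqrt(2)*x)^(1/3)/2)


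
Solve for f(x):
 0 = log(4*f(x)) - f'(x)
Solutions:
 -Integral(1/(log(_y) + 2*log(2)), (_y, f(x))) = C1 - x


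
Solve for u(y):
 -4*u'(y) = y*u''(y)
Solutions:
 u(y) = C1 + C2/y^3


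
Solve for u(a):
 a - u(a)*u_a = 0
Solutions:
 u(a) = -sqrt(C1 + a^2)
 u(a) = sqrt(C1 + a^2)


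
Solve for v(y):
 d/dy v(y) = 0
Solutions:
 v(y) = C1


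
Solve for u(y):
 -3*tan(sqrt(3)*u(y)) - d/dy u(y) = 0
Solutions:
 u(y) = sqrt(3)*(pi - asin(C1*exp(-3*sqrt(3)*y)))/3
 u(y) = sqrt(3)*asin(C1*exp(-3*sqrt(3)*y))/3


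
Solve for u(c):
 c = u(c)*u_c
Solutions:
 u(c) = -sqrt(C1 + c^2)
 u(c) = sqrt(C1 + c^2)


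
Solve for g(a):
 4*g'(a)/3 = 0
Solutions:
 g(a) = C1


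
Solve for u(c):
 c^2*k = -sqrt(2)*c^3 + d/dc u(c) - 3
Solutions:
 u(c) = C1 + sqrt(2)*c^4/4 + c^3*k/3 + 3*c


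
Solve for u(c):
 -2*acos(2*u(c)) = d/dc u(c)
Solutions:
 Integral(1/acos(2*_y), (_y, u(c))) = C1 - 2*c


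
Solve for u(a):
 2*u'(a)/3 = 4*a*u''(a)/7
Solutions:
 u(a) = C1 + C2*a^(13/6)


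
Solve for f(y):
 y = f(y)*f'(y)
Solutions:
 f(y) = -sqrt(C1 + y^2)
 f(y) = sqrt(C1 + y^2)


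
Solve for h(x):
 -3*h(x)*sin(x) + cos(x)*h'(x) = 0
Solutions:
 h(x) = C1/cos(x)^3


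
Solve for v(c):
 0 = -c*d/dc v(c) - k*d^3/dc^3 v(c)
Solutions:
 v(c) = C1 + Integral(C2*airyai(c*(-1/k)^(1/3)) + C3*airybi(c*(-1/k)^(1/3)), c)


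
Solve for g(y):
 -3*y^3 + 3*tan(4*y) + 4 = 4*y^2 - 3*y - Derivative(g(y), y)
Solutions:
 g(y) = C1 + 3*y^4/4 + 4*y^3/3 - 3*y^2/2 - 4*y + 3*log(cos(4*y))/4


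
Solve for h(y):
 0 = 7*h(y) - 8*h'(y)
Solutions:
 h(y) = C1*exp(7*y/8)


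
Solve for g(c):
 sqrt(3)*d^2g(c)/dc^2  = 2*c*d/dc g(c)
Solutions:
 g(c) = C1 + C2*erfi(3^(3/4)*c/3)


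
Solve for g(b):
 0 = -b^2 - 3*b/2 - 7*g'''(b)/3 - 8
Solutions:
 g(b) = C1 + C2*b + C3*b^2 - b^5/140 - 3*b^4/112 - 4*b^3/7


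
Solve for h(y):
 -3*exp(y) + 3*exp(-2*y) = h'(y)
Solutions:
 h(y) = C1 - 3*exp(y) - 3*exp(-2*y)/2


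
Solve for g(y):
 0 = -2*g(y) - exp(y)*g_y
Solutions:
 g(y) = C1*exp(2*exp(-y))


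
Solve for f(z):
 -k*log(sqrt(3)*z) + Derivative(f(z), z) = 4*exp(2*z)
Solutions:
 f(z) = C1 + k*z*log(z) + k*z*(-1 + log(3)/2) + 2*exp(2*z)


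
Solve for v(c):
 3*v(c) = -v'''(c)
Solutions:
 v(c) = C3*exp(-3^(1/3)*c) + (C1*sin(3^(5/6)*c/2) + C2*cos(3^(5/6)*c/2))*exp(3^(1/3)*c/2)


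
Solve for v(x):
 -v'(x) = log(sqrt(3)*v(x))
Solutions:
 2*Integral(1/(2*log(_y) + log(3)), (_y, v(x))) = C1 - x


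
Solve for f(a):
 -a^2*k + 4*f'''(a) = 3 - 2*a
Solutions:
 f(a) = C1 + C2*a + C3*a^2 + a^5*k/240 - a^4/48 + a^3/8


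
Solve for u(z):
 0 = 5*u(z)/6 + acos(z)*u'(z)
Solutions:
 u(z) = C1*exp(-5*Integral(1/acos(z), z)/6)


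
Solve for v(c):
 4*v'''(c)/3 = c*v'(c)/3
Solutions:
 v(c) = C1 + Integral(C2*airyai(2^(1/3)*c/2) + C3*airybi(2^(1/3)*c/2), c)


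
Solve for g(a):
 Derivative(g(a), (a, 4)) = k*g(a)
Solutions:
 g(a) = C1*exp(-a*k^(1/4)) + C2*exp(a*k^(1/4)) + C3*exp(-I*a*k^(1/4)) + C4*exp(I*a*k^(1/4))


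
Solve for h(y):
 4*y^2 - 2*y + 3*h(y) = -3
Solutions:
 h(y) = -4*y^2/3 + 2*y/3 - 1


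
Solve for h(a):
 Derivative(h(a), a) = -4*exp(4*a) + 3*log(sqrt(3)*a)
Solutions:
 h(a) = C1 + 3*a*log(a) + a*(-3 + 3*log(3)/2) - exp(4*a)


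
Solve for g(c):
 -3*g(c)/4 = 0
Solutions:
 g(c) = 0


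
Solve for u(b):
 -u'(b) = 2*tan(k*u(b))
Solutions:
 u(b) = Piecewise((-asin(exp(C1*k - 2*b*k))/k + pi/k, Ne(k, 0)), (nan, True))
 u(b) = Piecewise((asin(exp(C1*k - 2*b*k))/k, Ne(k, 0)), (nan, True))


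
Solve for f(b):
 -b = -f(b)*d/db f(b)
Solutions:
 f(b) = -sqrt(C1 + b^2)
 f(b) = sqrt(C1 + b^2)


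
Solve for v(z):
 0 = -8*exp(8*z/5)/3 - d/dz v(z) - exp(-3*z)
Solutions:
 v(z) = C1 - 5*exp(8*z/5)/3 + exp(-3*z)/3


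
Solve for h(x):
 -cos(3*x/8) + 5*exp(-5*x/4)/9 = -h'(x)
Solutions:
 h(x) = C1 + 8*sin(3*x/8)/3 + 4*exp(-5*x/4)/9


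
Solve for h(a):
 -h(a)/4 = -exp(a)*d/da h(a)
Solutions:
 h(a) = C1*exp(-exp(-a)/4)


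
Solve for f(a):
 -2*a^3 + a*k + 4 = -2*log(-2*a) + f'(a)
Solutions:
 f(a) = C1 - a^4/2 + a^2*k/2 + 2*a*log(-a) + 2*a*(log(2) + 1)


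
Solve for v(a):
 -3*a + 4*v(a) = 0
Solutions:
 v(a) = 3*a/4


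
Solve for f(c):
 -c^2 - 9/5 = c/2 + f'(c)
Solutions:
 f(c) = C1 - c^3/3 - c^2/4 - 9*c/5


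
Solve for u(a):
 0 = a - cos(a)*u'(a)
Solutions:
 u(a) = C1 + Integral(a/cos(a), a)


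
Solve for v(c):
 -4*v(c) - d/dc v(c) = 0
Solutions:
 v(c) = C1*exp(-4*c)


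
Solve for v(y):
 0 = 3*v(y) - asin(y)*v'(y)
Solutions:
 v(y) = C1*exp(3*Integral(1/asin(y), y))


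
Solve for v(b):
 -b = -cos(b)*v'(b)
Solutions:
 v(b) = C1 + Integral(b/cos(b), b)


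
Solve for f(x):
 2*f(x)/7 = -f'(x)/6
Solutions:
 f(x) = C1*exp(-12*x/7)


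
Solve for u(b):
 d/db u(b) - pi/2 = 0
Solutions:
 u(b) = C1 + pi*b/2


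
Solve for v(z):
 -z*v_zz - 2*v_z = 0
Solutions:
 v(z) = C1 + C2/z


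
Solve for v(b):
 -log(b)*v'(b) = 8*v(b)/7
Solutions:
 v(b) = C1*exp(-8*li(b)/7)


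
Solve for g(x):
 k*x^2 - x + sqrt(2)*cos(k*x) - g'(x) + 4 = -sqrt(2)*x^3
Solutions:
 g(x) = C1 + k*x^3/3 + sqrt(2)*x^4/4 - x^2/2 + 4*x + sqrt(2)*sin(k*x)/k


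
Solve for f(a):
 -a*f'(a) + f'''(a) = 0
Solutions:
 f(a) = C1 + Integral(C2*airyai(a) + C3*airybi(a), a)


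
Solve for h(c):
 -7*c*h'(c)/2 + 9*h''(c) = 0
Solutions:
 h(c) = C1 + C2*erfi(sqrt(7)*c/6)


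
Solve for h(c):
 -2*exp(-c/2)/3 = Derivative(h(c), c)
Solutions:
 h(c) = C1 + 4*exp(-c/2)/3


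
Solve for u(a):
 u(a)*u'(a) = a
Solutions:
 u(a) = -sqrt(C1 + a^2)
 u(a) = sqrt(C1 + a^2)


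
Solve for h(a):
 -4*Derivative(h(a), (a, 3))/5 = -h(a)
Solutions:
 h(a) = C3*exp(10^(1/3)*a/2) + (C1*sin(10^(1/3)*sqrt(3)*a/4) + C2*cos(10^(1/3)*sqrt(3)*a/4))*exp(-10^(1/3)*a/4)


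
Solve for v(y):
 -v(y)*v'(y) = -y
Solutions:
 v(y) = -sqrt(C1 + y^2)
 v(y) = sqrt(C1 + y^2)


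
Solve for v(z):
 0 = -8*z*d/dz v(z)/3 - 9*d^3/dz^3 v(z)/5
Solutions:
 v(z) = C1 + Integral(C2*airyai(-2*5^(1/3)*z/3) + C3*airybi(-2*5^(1/3)*z/3), z)


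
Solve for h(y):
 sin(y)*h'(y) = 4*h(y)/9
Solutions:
 h(y) = C1*(cos(y) - 1)^(2/9)/(cos(y) + 1)^(2/9)


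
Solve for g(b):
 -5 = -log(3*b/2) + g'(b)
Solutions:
 g(b) = C1 + b*log(b) - 6*b + b*log(3/2)


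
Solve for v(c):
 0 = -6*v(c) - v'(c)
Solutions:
 v(c) = C1*exp(-6*c)


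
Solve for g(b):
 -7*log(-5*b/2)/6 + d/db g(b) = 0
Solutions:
 g(b) = C1 + 7*b*log(-b)/6 + 7*b*(-1 - log(2) + log(5))/6


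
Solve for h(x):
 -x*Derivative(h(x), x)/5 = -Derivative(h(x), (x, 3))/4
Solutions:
 h(x) = C1 + Integral(C2*airyai(10^(2/3)*x/5) + C3*airybi(10^(2/3)*x/5), x)


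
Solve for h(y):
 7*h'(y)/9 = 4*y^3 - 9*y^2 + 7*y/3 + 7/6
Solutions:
 h(y) = C1 + 9*y^4/7 - 27*y^3/7 + 3*y^2/2 + 3*y/2


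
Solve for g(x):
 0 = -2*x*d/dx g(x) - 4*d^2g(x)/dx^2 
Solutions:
 g(x) = C1 + C2*erf(x/2)


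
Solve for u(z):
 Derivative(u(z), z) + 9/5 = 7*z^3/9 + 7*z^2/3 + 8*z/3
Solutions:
 u(z) = C1 + 7*z^4/36 + 7*z^3/9 + 4*z^2/3 - 9*z/5


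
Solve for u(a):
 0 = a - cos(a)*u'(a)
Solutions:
 u(a) = C1 + Integral(a/cos(a), a)


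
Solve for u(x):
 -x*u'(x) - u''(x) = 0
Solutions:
 u(x) = C1 + C2*erf(sqrt(2)*x/2)


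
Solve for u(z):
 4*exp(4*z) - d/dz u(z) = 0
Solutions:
 u(z) = C1 + exp(4*z)


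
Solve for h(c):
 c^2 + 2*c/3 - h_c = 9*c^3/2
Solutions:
 h(c) = C1 - 9*c^4/8 + c^3/3 + c^2/3


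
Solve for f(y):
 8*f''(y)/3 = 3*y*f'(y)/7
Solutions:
 f(y) = C1 + C2*erfi(3*sqrt(7)*y/28)


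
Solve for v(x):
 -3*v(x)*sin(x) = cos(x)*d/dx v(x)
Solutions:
 v(x) = C1*cos(x)^3


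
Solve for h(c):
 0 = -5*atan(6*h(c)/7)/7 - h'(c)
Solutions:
 Integral(1/atan(6*_y/7), (_y, h(c))) = C1 - 5*c/7


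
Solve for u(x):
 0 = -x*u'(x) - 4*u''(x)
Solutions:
 u(x) = C1 + C2*erf(sqrt(2)*x/4)


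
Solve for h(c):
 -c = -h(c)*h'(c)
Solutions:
 h(c) = -sqrt(C1 + c^2)
 h(c) = sqrt(C1 + c^2)


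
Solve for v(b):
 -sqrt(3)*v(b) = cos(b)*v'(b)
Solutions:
 v(b) = C1*(sin(b) - 1)^(sqrt(3)/2)/(sin(b) + 1)^(sqrt(3)/2)


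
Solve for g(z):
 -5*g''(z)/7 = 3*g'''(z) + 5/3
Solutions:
 g(z) = C1 + C2*z + C3*exp(-5*z/21) - 7*z^2/6


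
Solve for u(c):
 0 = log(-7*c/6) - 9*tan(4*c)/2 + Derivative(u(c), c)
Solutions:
 u(c) = C1 - c*log(-c) - c*log(7) + c + c*log(6) - 9*log(cos(4*c))/8


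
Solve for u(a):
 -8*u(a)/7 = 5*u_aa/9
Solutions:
 u(a) = C1*sin(6*sqrt(70)*a/35) + C2*cos(6*sqrt(70)*a/35)


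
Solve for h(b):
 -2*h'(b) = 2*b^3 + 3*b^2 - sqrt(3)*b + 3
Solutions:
 h(b) = C1 - b^4/4 - b^3/2 + sqrt(3)*b^2/4 - 3*b/2


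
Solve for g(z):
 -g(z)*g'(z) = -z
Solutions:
 g(z) = -sqrt(C1 + z^2)
 g(z) = sqrt(C1 + z^2)


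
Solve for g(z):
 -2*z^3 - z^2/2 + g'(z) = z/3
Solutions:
 g(z) = C1 + z^4/2 + z^3/6 + z^2/6


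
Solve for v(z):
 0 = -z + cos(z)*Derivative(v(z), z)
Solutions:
 v(z) = C1 + Integral(z/cos(z), z)


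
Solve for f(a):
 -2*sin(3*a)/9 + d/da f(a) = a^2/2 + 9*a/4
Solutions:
 f(a) = C1 + a^3/6 + 9*a^2/8 - 2*cos(3*a)/27


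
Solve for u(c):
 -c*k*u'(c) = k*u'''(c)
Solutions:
 u(c) = C1 + Integral(C2*airyai(-c) + C3*airybi(-c), c)


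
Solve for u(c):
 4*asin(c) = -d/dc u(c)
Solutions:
 u(c) = C1 - 4*c*asin(c) - 4*sqrt(1 - c^2)


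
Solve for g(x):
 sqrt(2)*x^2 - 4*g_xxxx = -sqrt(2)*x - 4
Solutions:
 g(x) = C1 + C2*x + C3*x^2 + C4*x^3 + sqrt(2)*x^6/1440 + sqrt(2)*x^5/480 + x^4/24


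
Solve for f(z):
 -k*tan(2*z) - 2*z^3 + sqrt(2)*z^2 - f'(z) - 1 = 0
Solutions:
 f(z) = C1 + k*log(cos(2*z))/2 - z^4/2 + sqrt(2)*z^3/3 - z


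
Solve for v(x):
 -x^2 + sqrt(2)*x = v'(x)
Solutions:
 v(x) = C1 - x^3/3 + sqrt(2)*x^2/2


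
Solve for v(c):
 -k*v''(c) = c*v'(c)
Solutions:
 v(c) = C1 + C2*sqrt(k)*erf(sqrt(2)*c*sqrt(1/k)/2)


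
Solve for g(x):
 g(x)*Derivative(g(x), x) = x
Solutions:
 g(x) = -sqrt(C1 + x^2)
 g(x) = sqrt(C1 + x^2)


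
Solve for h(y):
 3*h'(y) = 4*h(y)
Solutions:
 h(y) = C1*exp(4*y/3)


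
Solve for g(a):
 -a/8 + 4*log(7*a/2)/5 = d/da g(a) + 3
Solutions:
 g(a) = C1 - a^2/16 + 4*a*log(a)/5 - 19*a/5 - 4*a*log(2)/5 + 4*a*log(7)/5


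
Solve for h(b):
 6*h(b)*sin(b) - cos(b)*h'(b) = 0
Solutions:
 h(b) = C1/cos(b)^6


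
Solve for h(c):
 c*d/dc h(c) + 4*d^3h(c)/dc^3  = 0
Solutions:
 h(c) = C1 + Integral(C2*airyai(-2^(1/3)*c/2) + C3*airybi(-2^(1/3)*c/2), c)


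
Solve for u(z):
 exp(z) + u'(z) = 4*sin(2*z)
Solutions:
 u(z) = C1 - exp(z) - 2*cos(2*z)


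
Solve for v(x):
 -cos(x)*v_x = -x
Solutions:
 v(x) = C1 + Integral(x/cos(x), x)


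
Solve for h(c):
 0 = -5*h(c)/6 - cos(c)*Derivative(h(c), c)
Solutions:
 h(c) = C1*(sin(c) - 1)^(5/12)/(sin(c) + 1)^(5/12)


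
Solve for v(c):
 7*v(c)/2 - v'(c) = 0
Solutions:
 v(c) = C1*exp(7*c/2)


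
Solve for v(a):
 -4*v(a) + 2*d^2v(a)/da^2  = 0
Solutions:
 v(a) = C1*exp(-sqrt(2)*a) + C2*exp(sqrt(2)*a)


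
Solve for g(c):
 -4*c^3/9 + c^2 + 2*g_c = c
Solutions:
 g(c) = C1 + c^4/18 - c^3/6 + c^2/4


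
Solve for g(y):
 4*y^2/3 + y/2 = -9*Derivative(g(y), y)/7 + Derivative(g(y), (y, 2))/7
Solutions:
 g(y) = C1 + C2*exp(9*y) - 28*y^3/81 - 301*y^2/972 - 301*y/4374


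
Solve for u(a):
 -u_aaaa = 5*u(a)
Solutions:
 u(a) = (C1*sin(sqrt(2)*5^(1/4)*a/2) + C2*cos(sqrt(2)*5^(1/4)*a/2))*exp(-sqrt(2)*5^(1/4)*a/2) + (C3*sin(sqrt(2)*5^(1/4)*a/2) + C4*cos(sqrt(2)*5^(1/4)*a/2))*exp(sqrt(2)*5^(1/4)*a/2)


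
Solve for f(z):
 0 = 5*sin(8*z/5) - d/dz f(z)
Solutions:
 f(z) = C1 - 25*cos(8*z/5)/8


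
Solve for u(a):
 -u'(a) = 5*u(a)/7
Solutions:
 u(a) = C1*exp(-5*a/7)


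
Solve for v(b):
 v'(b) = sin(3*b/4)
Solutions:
 v(b) = C1 - 4*cos(3*b/4)/3


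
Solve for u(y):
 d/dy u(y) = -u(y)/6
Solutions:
 u(y) = C1*exp(-y/6)


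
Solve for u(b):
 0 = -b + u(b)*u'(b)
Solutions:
 u(b) = -sqrt(C1 + b^2)
 u(b) = sqrt(C1 + b^2)


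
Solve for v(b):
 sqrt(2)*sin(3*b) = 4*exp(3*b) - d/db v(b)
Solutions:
 v(b) = C1 + 4*exp(3*b)/3 + sqrt(2)*cos(3*b)/3


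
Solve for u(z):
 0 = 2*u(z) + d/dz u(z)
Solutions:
 u(z) = C1*exp(-2*z)


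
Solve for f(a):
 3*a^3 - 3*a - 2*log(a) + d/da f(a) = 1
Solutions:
 f(a) = C1 - 3*a^4/4 + 3*a^2/2 + 2*a*log(a) - a


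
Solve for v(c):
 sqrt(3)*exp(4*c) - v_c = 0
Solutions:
 v(c) = C1 + sqrt(3)*exp(4*c)/4


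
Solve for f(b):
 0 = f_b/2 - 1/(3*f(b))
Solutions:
 f(b) = -sqrt(C1 + 12*b)/3
 f(b) = sqrt(C1 + 12*b)/3


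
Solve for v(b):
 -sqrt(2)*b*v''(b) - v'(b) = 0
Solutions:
 v(b) = C1 + C2*b^(1 - sqrt(2)/2)


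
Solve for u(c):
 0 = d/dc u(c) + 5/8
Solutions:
 u(c) = C1 - 5*c/8


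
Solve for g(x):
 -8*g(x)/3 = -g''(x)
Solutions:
 g(x) = C1*exp(-2*sqrt(6)*x/3) + C2*exp(2*sqrt(6)*x/3)


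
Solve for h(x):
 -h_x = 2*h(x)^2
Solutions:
 h(x) = 1/(C1 + 2*x)


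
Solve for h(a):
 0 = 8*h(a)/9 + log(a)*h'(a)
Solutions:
 h(a) = C1*exp(-8*li(a)/9)


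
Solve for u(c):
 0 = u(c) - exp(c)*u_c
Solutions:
 u(c) = C1*exp(-exp(-c))


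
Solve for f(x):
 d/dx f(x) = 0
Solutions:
 f(x) = C1


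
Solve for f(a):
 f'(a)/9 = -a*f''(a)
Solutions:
 f(a) = C1 + C2*a^(8/9)
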